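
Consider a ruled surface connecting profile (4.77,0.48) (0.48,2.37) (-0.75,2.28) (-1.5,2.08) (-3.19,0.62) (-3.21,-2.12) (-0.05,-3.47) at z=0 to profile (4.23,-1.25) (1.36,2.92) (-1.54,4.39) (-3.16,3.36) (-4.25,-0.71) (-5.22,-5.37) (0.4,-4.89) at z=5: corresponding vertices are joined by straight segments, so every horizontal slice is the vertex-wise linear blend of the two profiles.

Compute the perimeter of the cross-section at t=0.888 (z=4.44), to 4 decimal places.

Cross-section at t=0.888: each vertex is (1-t)·p0[i] + t·p1[i].
  v1: (1-0.888)·(4.77,0.48) + 0.888·(4.23,-1.25) = (4.2905,-1.0562)
  v2: (1-0.888)·(0.48,2.37) + 0.888·(1.36,2.92) = (1.2614,2.8584)
  v3: (1-0.888)·(-0.75,2.28) + 0.888·(-1.54,4.39) = (-1.4515,4.1537)
  v4: (1-0.888)·(-1.5,2.08) + 0.888·(-3.16,3.36) = (-2.9741,3.2166)
  v5: (1-0.888)·(-3.19,0.62) + 0.888·(-4.25,-0.71) = (-4.1313,-0.5610)
  v6: (1-0.888)·(-3.21,-2.12) + 0.888·(-5.22,-5.37) = (-4.9949,-5.0060)
  v7: (1-0.888)·(-0.05,-3.47) + 0.888·(0.4,-4.89) = (0.3496,-4.7310)
Perimeter = Σ |v_{i+1} − v_i|:
  edge 1→2: √(-3.0290² + 3.9146²) = 4.9497 (running 4.9497)
  edge 2→3: √(-2.7130² + 1.2953²) = 3.0063 (running 7.9560)
  edge 3→4: √(-1.5226² + -0.9370²) = 1.7878 (running 9.7438)
  edge 4→5: √(-1.1572² + -3.7777²) = 3.9509 (running 13.6948)
  edge 5→6: √(-0.8636² + -4.4450²) = 4.5281 (running 18.2228)
  edge 6→7: √(5.3445² + 0.2750²) = 5.3516 (running 23.5744)
  edge 7→1: √(3.9409² + 3.6747²) = 5.3883 (running 28.9627)
Perimeter = 28.9627

Perimeter at t=0.888: 28.9627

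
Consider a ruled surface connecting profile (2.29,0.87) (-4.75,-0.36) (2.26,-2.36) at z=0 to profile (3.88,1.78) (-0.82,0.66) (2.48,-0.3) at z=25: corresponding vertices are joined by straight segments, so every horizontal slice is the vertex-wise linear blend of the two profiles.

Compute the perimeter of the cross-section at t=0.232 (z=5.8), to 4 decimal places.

Perimeter at t=0.232: 15.9872

Cross-section at t=0.232: each vertex is (1-t)·p0[i] + t·p1[i].
  v1: (1-0.232)·(2.29,0.87) + 0.232·(3.88,1.78) = (2.6589,1.0811)
  v2: (1-0.232)·(-4.75,-0.36) + 0.232·(-0.82,0.66) = (-3.8382,-0.1234)
  v3: (1-0.232)·(2.26,-2.36) + 0.232·(2.48,-0.3) = (2.3110,-1.8821)
Perimeter = Σ |v_{i+1} − v_i|:
  edge 1→2: √(-6.4971² + -1.2045²) = 6.6078 (running 6.6078)
  edge 2→3: √(6.1493² + -1.7587²) = 6.3958 (running 13.0037)
  edge 3→1: √(0.3478² + 2.9632²) = 2.9835 (running 15.9872)
Perimeter = 15.9872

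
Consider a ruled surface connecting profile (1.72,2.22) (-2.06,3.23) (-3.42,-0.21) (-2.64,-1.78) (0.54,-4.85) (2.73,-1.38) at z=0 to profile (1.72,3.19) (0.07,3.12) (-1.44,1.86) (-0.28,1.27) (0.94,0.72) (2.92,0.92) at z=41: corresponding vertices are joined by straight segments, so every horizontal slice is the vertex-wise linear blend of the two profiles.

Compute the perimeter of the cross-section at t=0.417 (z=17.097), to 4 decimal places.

Cross-section at t=0.417: each vertex is (1-t)·p0[i] + t·p1[i].
  v1: (1-0.417)·(1.72,2.22) + 0.417·(1.72,3.19) = (1.7200,2.6245)
  v2: (1-0.417)·(-2.06,3.23) + 0.417·(0.07,3.12) = (-1.1718,3.1841)
  v3: (1-0.417)·(-3.42,-0.21) + 0.417·(-1.44,1.86) = (-2.5943,0.6532)
  v4: (1-0.417)·(-2.64,-1.78) + 0.417·(-0.28,1.27) = (-1.6559,-0.5081)
  v5: (1-0.417)·(0.54,-4.85) + 0.417·(0.94,0.72) = (0.7068,-2.5273)
  v6: (1-0.417)·(2.73,-1.38) + 0.417·(2.92,0.92) = (2.8092,-0.4209)
Perimeter = Σ |v_{i+1} − v_i|:
  edge 1→2: √(-2.8918² + 0.5596²) = 2.9454 (running 2.9454)
  edge 2→3: √(-1.4225² + -2.5309²) = 2.9033 (running 5.8488)
  edge 3→4: √(0.9385² + -1.1613²) = 1.4931 (running 7.3419)
  edge 4→5: √(2.3627² + -2.0192²) = 3.1079 (running 10.4498)
  edge 5→6: √(2.1024² + 2.1064²) = 2.9761 (running 13.4259)
  edge 6→1: √(-1.0892² + 3.0454²) = 3.2343 (running 16.6603)
Perimeter = 16.6603

Perimeter at t=0.417: 16.6603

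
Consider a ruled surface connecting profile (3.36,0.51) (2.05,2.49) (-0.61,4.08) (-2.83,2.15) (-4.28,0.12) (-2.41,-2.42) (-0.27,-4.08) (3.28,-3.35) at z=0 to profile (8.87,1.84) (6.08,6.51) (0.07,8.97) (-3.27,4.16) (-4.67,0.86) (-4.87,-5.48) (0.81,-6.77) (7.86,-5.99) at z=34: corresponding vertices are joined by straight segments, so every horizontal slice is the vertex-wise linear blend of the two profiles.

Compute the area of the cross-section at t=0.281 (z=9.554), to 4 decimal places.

Area at t=0.281: 68.1688

Cross-section at t=0.281: each vertex is (1-t)·p0[i] + t·p1[i].
  v1: (1-0.281)·(3.36,0.51) + 0.281·(8.87,1.84) = (4.9083,0.8837)
  v2: (1-0.281)·(2.05,2.49) + 0.281·(6.08,6.51) = (3.1824,3.6196)
  v3: (1-0.281)·(-0.61,4.08) + 0.281·(0.07,8.97) = (-0.4189,5.4541)
  v4: (1-0.281)·(-2.83,2.15) + 0.281·(-3.27,4.16) = (-2.9536,2.7148)
  v5: (1-0.281)·(-4.28,0.12) + 0.281·(-4.67,0.86) = (-4.3896,0.3279)
  v6: (1-0.281)·(-2.41,-2.42) + 0.281·(-4.87,-5.48) = (-3.1013,-3.2799)
  v7: (1-0.281)·(-0.27,-4.08) + 0.281·(0.81,-6.77) = (0.0335,-4.8359)
  v8: (1-0.281)·(3.28,-3.35) + 0.281·(7.86,-5.99) = (4.5670,-4.0918)
Shoelace sum Σ(x_i·y_{i+1} − x_{i+1}·y_i):
  i=1: 4.9083·3.6196 − 3.1824·0.8837 = +14.9538 (running +14.9538)
  i=2: 3.1824·5.4541 − -0.4189·3.6196 = +18.8736 (running +33.8274)
  i=3: -0.4189·2.7148 − -2.9536·5.4541 = +14.9721 (running +48.7995)
  i=4: -2.9536·0.3279 − -4.3896·2.7148 = +10.9483 (running +59.7478)
  i=5: -4.3896·-3.2799 − -3.1013·0.3279 = +15.4143 (running +75.1621)
  i=6: -3.1013·-4.8359 − 0.0335·-3.2799 = +15.1072 (running +90.2692)
  i=7: 0.0335·-4.0918 − 4.5670·-4.8359 = +21.9484 (running +112.2177)
  i=8: 4.5670·0.8837 − 4.9083·-4.0918 = +24.1200 (running +136.3377)
Area = |Σ|/2 = |136.3377|/2 = 68.1688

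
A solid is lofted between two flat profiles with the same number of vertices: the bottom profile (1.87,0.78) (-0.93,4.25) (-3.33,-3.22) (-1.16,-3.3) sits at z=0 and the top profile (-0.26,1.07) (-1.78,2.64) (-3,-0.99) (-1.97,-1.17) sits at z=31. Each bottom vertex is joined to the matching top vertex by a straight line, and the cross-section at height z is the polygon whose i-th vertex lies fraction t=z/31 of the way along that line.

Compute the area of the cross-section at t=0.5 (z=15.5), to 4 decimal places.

Area at t=0.5: 10.9566

Cross-section at t=0.5: each vertex is (1-t)·p0[i] + t·p1[i].
  v1: (1-0.5)·(1.87,0.78) + 0.5·(-0.26,1.07) = (0.8050,0.9250)
  v2: (1-0.5)·(-0.93,4.25) + 0.5·(-1.78,2.64) = (-1.3550,3.4450)
  v3: (1-0.5)·(-3.33,-3.22) + 0.5·(-3,-0.99) = (-3.1650,-2.1050)
  v4: (1-0.5)·(-1.16,-3.3) + 0.5·(-1.97,-1.17) = (-1.5650,-2.2350)
Shoelace sum Σ(x_i·y_{i+1} − x_{i+1}·y_i):
  i=1: 0.8050·3.4450 − -1.3550·0.9250 = +4.0266 (running +4.0266)
  i=2: -1.3550·-2.1050 − -3.1650·3.4450 = +13.7557 (running +17.7823)
  i=3: -3.1650·-2.2350 − -1.5650·-2.1050 = +3.7794 (running +21.5617)
  i=4: -1.5650·0.9250 − 0.8050·-2.2350 = +0.3516 (running +21.9133)
Area = |Σ|/2 = |21.9133|/2 = 10.9566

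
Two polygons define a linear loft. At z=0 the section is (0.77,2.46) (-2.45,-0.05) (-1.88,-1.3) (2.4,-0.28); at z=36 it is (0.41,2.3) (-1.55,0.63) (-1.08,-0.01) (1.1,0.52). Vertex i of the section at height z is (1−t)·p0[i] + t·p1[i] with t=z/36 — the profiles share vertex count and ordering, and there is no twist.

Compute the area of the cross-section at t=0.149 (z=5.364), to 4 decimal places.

Area at t=0.149: 8.2760

Cross-section at t=0.149: each vertex is (1-t)·p0[i] + t·p1[i].
  v1: (1-0.149)·(0.77,2.46) + 0.149·(0.41,2.3) = (0.7164,2.4362)
  v2: (1-0.149)·(-2.45,-0.05) + 0.149·(-1.55,0.63) = (-2.3159,0.0513)
  v3: (1-0.149)·(-1.88,-1.3) + 0.149·(-1.08,-0.01) = (-1.7608,-1.1078)
  v4: (1-0.149)·(2.4,-0.28) + 0.149·(1.1,0.52) = (2.2063,-0.1608)
Shoelace sum Σ(x_i·y_{i+1} − x_{i+1}·y_i):
  i=1: 0.7164·0.0513 − -2.3159·2.4362 = +5.6787 (running +5.6787)
  i=2: -2.3159·-1.1078 − -1.7608·0.0513 = +2.6559 (running +8.3346)
  i=3: -1.7608·-0.1608 − 2.2063·-1.1078 = +2.7273 (running +11.0618)
  i=4: 2.2063·2.4362 − 0.7164·-0.1608 = +5.4901 (running +16.5519)
Area = |Σ|/2 = |16.5519|/2 = 8.2760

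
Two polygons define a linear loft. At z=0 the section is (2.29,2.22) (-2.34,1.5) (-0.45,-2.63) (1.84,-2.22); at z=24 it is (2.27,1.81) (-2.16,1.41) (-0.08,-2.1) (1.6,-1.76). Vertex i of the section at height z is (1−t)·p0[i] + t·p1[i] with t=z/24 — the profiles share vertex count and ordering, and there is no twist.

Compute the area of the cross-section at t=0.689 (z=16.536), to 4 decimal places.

Area at t=0.689: 12.3032

Cross-section at t=0.689: each vertex is (1-t)·p0[i] + t·p1[i].
  v1: (1-0.689)·(2.29,2.22) + 0.689·(2.27,1.81) = (2.2762,1.9375)
  v2: (1-0.689)·(-2.34,1.5) + 0.689·(-2.16,1.41) = (-2.2160,1.4380)
  v3: (1-0.689)·(-0.45,-2.63) + 0.689·(-0.08,-2.1) = (-0.1951,-2.2648)
  v4: (1-0.689)·(1.84,-2.22) + 0.689·(1.6,-1.76) = (1.6746,-1.9031)
Shoelace sum Σ(x_i·y_{i+1} − x_{i+1}·y_i):
  i=1: 2.2762·1.4380 − -2.2160·1.9375 = +7.5667 (running +7.5667)
  i=2: -2.2160·-2.2648 − -0.1951·1.4380 = +5.2993 (running +12.8660)
  i=3: -0.1951·-1.9031 − 1.6746·-2.2648 = +4.1640 (running +17.0300)
  i=4: 1.6746·1.9375 − 2.2762·-1.9031 = +7.5764 (running +24.6064)
Area = |Σ|/2 = |24.6064|/2 = 12.3032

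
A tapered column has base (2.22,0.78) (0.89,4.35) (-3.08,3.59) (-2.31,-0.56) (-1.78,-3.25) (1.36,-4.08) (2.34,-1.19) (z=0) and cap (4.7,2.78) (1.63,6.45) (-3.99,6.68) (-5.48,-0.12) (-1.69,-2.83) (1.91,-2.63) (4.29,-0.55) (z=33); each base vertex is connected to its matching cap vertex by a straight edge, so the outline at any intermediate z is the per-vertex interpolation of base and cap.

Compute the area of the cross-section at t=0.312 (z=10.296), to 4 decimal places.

Cross-section at t=0.312: each vertex is (1-t)·p0[i] + t·p1[i].
  v1: (1-0.312)·(2.22,0.78) + 0.312·(4.7,2.78) = (2.9938,1.4040)
  v2: (1-0.312)·(0.89,4.35) + 0.312·(1.63,6.45) = (1.1209,5.0052)
  v3: (1-0.312)·(-3.08,3.59) + 0.312·(-3.99,6.68) = (-3.3639,4.5541)
  v4: (1-0.312)·(-2.31,-0.56) + 0.312·(-5.48,-0.12) = (-3.2990,-0.4227)
  v5: (1-0.312)·(-1.78,-3.25) + 0.312·(-1.69,-2.83) = (-1.7519,-3.1190)
  v6: (1-0.312)·(1.36,-4.08) + 0.312·(1.91,-2.63) = (1.5316,-3.6276)
  v7: (1-0.312)·(2.34,-1.19) + 0.312·(4.29,-0.55) = (2.9484,-0.9903)
Shoelace sum Σ(x_i·y_{i+1} − x_{i+1}·y_i):
  i=1: 2.9938·5.0052 − 1.1209·1.4040 = +13.4107 (running +13.4107)
  i=2: 1.1209·4.5541 − -3.3639·5.0052 = +21.9417 (running +35.3523)
  i=3: -3.3639·-0.4227 − -3.2990·4.5541 = +16.4461 (running +51.7984)
  i=4: -3.2990·-3.1190 − -1.7519·-0.4227 = +9.5490 (running +61.3474)
  i=5: -1.7519·-3.6276 − 1.5316·-3.1190 = +11.1323 (running +72.4797)
  i=6: 1.5316·-0.9903 − 2.9484·-3.6276 = +9.1788 (running +81.6585)
  i=7: 2.9484·1.4040 − 2.9938·-0.9903 = +7.1043 (running +88.7629)
Area = |Σ|/2 = |88.7629|/2 = 44.3814

Area at t=0.312: 44.3814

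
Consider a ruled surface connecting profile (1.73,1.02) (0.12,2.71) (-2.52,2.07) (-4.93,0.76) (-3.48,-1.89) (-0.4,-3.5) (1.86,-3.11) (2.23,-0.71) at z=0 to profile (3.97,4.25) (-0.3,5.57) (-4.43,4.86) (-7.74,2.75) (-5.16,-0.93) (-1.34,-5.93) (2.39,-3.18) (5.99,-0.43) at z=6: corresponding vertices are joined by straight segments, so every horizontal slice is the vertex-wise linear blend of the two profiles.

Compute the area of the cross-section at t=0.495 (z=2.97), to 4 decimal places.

Area at t=0.495: 56.9567

Cross-section at t=0.495: each vertex is (1-t)·p0[i] + t·p1[i].
  v1: (1-0.495)·(1.73,1.02) + 0.495·(3.97,4.25) = (2.8388,2.6188)
  v2: (1-0.495)·(0.12,2.71) + 0.495·(-0.3,5.57) = (-0.0879,4.1257)
  v3: (1-0.495)·(-2.52,2.07) + 0.495·(-4.43,4.86) = (-3.4654,3.4510)
  v4: (1-0.495)·(-4.93,0.76) + 0.495·(-7.74,2.75) = (-6.3209,1.7450)
  v5: (1-0.495)·(-3.48,-1.89) + 0.495·(-5.16,-0.93) = (-4.3116,-1.4148)
  v6: (1-0.495)·(-0.4,-3.5) + 0.495·(-1.34,-5.93) = (-0.8653,-4.7028)
  v7: (1-0.495)·(1.86,-3.11) + 0.495·(2.39,-3.18) = (2.1223,-3.1446)
  v8: (1-0.495)·(2.23,-0.71) + 0.495·(5.99,-0.43) = (4.0912,-0.5714)
Shoelace sum Σ(x_i·y_{i+1} − x_{i+1}·y_i):
  i=1: 2.8388·4.1257 − -0.0879·2.6188 = +11.9422 (running +11.9422)
  i=2: -0.0879·3.4510 − -3.4654·4.1257 = +13.9941 (running +25.9363)
  i=3: -3.4654·1.7450 − -6.3209·3.4510 = +15.7665 (running +41.7028)
  i=4: -6.3209·-1.4148 − -4.3116·1.7450 = +16.4668 (running +58.1697)
  i=5: -4.3116·-4.7028 − -0.8653·-1.4148 = +19.0526 (running +77.2222)
  i=6: -0.8653·-3.1446 − 2.1223·-4.7028 = +12.7022 (running +89.9244)
  i=7: 2.1223·-0.5714 − 4.0912·-3.1446 = +11.6527 (running +101.5771)
  i=8: 4.0912·2.6188 − 2.8388·-0.5714 = +12.3363 (running +113.9134)
Area = |Σ|/2 = |113.9134|/2 = 56.9567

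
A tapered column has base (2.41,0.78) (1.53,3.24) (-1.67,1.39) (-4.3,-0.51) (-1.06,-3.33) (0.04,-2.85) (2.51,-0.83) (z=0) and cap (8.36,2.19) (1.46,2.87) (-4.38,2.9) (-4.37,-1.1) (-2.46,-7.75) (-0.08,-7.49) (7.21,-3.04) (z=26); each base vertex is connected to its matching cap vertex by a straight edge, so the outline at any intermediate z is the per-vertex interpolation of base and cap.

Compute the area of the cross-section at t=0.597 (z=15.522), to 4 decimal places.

Area at t=0.597: 63.9167

Cross-section at t=0.597: each vertex is (1-t)·p0[i] + t·p1[i].
  v1: (1-0.597)·(2.41,0.78) + 0.597·(8.36,2.19) = (5.9621,1.6218)
  v2: (1-0.597)·(1.53,3.24) + 0.597·(1.46,2.87) = (1.4882,3.0191)
  v3: (1-0.597)·(-1.67,1.39) + 0.597·(-4.38,2.9) = (-3.2879,2.2915)
  v4: (1-0.597)·(-4.3,-0.51) + 0.597·(-4.37,-1.1) = (-4.3418,-0.8622)
  v5: (1-0.597)·(-1.06,-3.33) + 0.597·(-2.46,-7.75) = (-1.8958,-5.9687)
  v6: (1-0.597)·(0.04,-2.85) + 0.597·(-0.08,-7.49) = (-0.0316,-5.6201)
  v7: (1-0.597)·(2.51,-0.83) + 0.597·(7.21,-3.04) = (5.3159,-2.1494)
Shoelace sum Σ(x_i·y_{i+1} − x_{i+1}·y_i):
  i=1: 5.9621·3.0191 − 1.4882·1.6218 = +15.5869 (running +15.5869)
  i=2: 1.4882·2.2915 − -3.2879·3.0191 = +13.3366 (running +28.9235)
  i=3: -3.2879·-0.8622 − -4.3418·2.2915 = +12.7840 (running +41.7075)
  i=4: -4.3418·-5.9687 − -1.8958·-0.8622 = +24.2804 (running +65.9879)
  i=5: -1.8958·-5.6201 − -0.0316·-5.9687 = +10.4657 (running +76.4536)
  i=6: -0.0316·-2.1494 − 5.3159·-5.6201 = +29.9438 (running +106.3973)
  i=7: 5.3159·1.6218 − 5.9621·-2.1494 = +21.4360 (running +127.8334)
Area = |Σ|/2 = |127.8334|/2 = 63.9167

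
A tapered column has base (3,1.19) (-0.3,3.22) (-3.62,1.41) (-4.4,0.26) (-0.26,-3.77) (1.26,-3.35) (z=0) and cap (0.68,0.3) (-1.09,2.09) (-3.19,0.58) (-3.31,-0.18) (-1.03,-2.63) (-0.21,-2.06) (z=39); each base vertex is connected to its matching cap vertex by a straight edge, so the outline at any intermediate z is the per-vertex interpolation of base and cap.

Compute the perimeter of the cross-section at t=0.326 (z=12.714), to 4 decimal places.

Cross-section at t=0.326: each vertex is (1-t)·p0[i] + t·p1[i].
  v1: (1-0.326)·(3,1.19) + 0.326·(0.68,0.3) = (2.2437,0.8999)
  v2: (1-0.326)·(-0.3,3.22) + 0.326·(-1.09,2.09) = (-0.5575,2.8516)
  v3: (1-0.326)·(-3.62,1.41) + 0.326·(-3.19,0.58) = (-3.4798,1.1394)
  v4: (1-0.326)·(-4.4,0.26) + 0.326·(-3.31,-0.18) = (-4.0447,0.1166)
  v5: (1-0.326)·(-0.26,-3.77) + 0.326·(-1.03,-2.63) = (-0.5110,-3.3984)
  v6: (1-0.326)·(1.26,-3.35) + 0.326·(-0.21,-2.06) = (0.7808,-2.9295)
Perimeter = Σ |v_{i+1} − v_i|:
  edge 1→2: √(-2.8012² + 1.9518²) = 3.4141 (running 3.4141)
  edge 2→3: √(-2.9223² + -1.7122²) = 3.3869 (running 6.8011)
  edge 3→4: √(-0.5648² + -1.0229²) = 1.1685 (running 7.9695)
  edge 4→5: √(3.5336² + -3.5149²) = 4.9841 (running 12.9536)
  edge 5→6: √(1.2918² + 0.4689²) = 1.3743 (running 14.3279)
  edge 6→1: √(1.4629² + 3.8293²) = 4.0992 (running 18.4271)
Perimeter = 18.4271

Perimeter at t=0.326: 18.4271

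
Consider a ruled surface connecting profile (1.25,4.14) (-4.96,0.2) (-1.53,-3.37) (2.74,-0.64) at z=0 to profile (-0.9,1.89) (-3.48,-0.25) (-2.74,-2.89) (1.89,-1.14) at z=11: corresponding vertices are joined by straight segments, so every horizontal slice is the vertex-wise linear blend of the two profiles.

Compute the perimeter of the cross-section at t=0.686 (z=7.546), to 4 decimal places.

Perimeter at t=0.686: 17.1954

Cross-section at t=0.686: each vertex is (1-t)·p0[i] + t·p1[i].
  v1: (1-0.686)·(1.25,4.14) + 0.686·(-0.9,1.89) = (-0.2249,2.5965)
  v2: (1-0.686)·(-4.96,0.2) + 0.686·(-3.48,-0.25) = (-3.9447,-0.1087)
  v3: (1-0.686)·(-1.53,-3.37) + 0.686·(-2.74,-2.89) = (-2.3601,-3.0407)
  v4: (1-0.686)·(2.74,-0.64) + 0.686·(1.89,-1.14) = (2.1569,-0.9830)
Perimeter = Σ |v_{i+1} − v_i|:
  edge 1→2: √(-3.7198² + -2.7052²) = 4.5995 (running 4.5995)
  edge 2→3: √(1.5847² + -2.9320²) = 3.3328 (running 7.9323)
  edge 3→4: √(4.5170² + 2.0577²) = 4.9636 (running 12.8959)
  edge 4→1: √(-2.3818² + 3.5795²) = 4.2995 (running 17.1954)
Perimeter = 17.1954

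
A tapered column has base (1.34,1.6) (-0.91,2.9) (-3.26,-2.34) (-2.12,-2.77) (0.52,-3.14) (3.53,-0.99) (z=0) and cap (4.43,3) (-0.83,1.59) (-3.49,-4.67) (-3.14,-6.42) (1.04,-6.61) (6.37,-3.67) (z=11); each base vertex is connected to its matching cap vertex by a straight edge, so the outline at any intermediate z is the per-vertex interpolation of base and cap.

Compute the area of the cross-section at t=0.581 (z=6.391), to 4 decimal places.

Area at t=0.581: 44.4624

Cross-section at t=0.581: each vertex is (1-t)·p0[i] + t·p1[i].
  v1: (1-0.581)·(1.34,1.6) + 0.581·(4.43,3) = (3.1353,2.4134)
  v2: (1-0.581)·(-0.91,2.9) + 0.581·(-0.83,1.59) = (-0.8635,2.1389)
  v3: (1-0.581)·(-3.26,-2.34) + 0.581·(-3.49,-4.67) = (-3.3936,-3.6937)
  v4: (1-0.581)·(-2.12,-2.77) + 0.581·(-3.14,-6.42) = (-2.7126,-4.8906)
  v5: (1-0.581)·(0.52,-3.14) + 0.581·(1.04,-6.61) = (0.8221,-5.1561)
  v6: (1-0.581)·(3.53,-0.99) + 0.581·(6.37,-3.67) = (5.1800,-2.5471)
Shoelace sum Σ(x_i·y_{i+1} − x_{i+1}·y_i):
  i=1: 3.1353·2.1389 − -0.8635·2.4134 = +8.7901 (running +8.7901)
  i=2: -0.8635·-3.6937 − -3.3936·2.1389 = +10.4482 (running +19.2383)
  i=3: -3.3936·-4.8906 − -2.7126·-3.6937 = +6.5774 (running +25.8156)
  i=4: -2.7126·-5.1561 − 0.8221·-4.8906 = +18.0072 (running +43.8228)
  i=5: 0.8221·-2.5471 − 5.1800·-5.1561 = +24.6146 (running +68.4374)
  i=6: 5.1800·2.4134 − 3.1353·-2.5471 = +20.4873 (running +88.9248)
Area = |Σ|/2 = |88.9248|/2 = 44.4624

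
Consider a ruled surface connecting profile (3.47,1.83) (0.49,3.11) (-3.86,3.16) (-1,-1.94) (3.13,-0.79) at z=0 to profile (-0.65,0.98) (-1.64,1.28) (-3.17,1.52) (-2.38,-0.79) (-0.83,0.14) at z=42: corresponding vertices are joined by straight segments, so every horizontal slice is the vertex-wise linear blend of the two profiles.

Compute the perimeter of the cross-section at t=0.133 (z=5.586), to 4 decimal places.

Cross-section at t=0.133: each vertex is (1-t)·p0[i] + t·p1[i].
  v1: (1-0.133)·(3.47,1.83) + 0.133·(-0.65,0.98) = (2.9220,1.7170)
  v2: (1-0.133)·(0.49,3.11) + 0.133·(-1.64,1.28) = (0.2067,2.8666)
  v3: (1-0.133)·(-3.86,3.16) + 0.133·(-3.17,1.52) = (-3.7682,2.9419)
  v4: (1-0.133)·(-1,-1.94) + 0.133·(-2.38,-0.79) = (-1.1835,-1.7871)
  v5: (1-0.133)·(3.13,-0.79) + 0.133·(-0.83,0.14) = (2.6033,-0.6663)
Perimeter = Σ |v_{i+1} − v_i|:
  edge 1→2: √(-2.7153² + 1.1497²) = 2.9487 (running 2.9487)
  edge 2→3: √(-3.9749² + 0.0753²) = 3.9757 (running 6.9243)
  edge 3→4: √(2.5847² + -4.7289²) = 5.3892 (running 12.3135)
  edge 4→5: √(3.7869² + 1.1207²) = 3.9492 (running 16.2628)
  edge 5→1: √(0.3187² + 2.3833²) = 2.4045 (running 18.6672)
Perimeter = 18.6672

Perimeter at t=0.133: 18.6672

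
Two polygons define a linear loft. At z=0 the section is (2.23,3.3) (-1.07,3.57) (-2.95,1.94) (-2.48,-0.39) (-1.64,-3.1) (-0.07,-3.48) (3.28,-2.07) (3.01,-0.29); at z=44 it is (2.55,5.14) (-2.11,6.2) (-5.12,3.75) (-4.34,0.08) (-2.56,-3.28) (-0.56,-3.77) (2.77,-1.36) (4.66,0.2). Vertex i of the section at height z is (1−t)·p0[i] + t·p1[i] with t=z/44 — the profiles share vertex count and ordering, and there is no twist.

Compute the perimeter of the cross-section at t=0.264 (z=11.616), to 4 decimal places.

Cross-section at t=0.264: each vertex is (1-t)·p0[i] + t·p1[i].
  v1: (1-0.264)·(2.23,3.3) + 0.264·(2.55,5.14) = (2.3145,3.7858)
  v2: (1-0.264)·(-1.07,3.57) + 0.264·(-2.11,6.2) = (-1.3446,4.2643)
  v3: (1-0.264)·(-2.95,1.94) + 0.264·(-5.12,3.75) = (-3.5229,2.4178)
  v4: (1-0.264)·(-2.48,-0.39) + 0.264·(-4.34,0.08) = (-2.9710,-0.2659)
  v5: (1-0.264)·(-1.64,-3.1) + 0.264·(-2.56,-3.28) = (-1.8829,-3.1475)
  v6: (1-0.264)·(-0.07,-3.48) + 0.264·(-0.56,-3.77) = (-0.1994,-3.5566)
  v7: (1-0.264)·(3.28,-2.07) + 0.264·(2.77,-1.36) = (3.1454,-1.8826)
  v8: (1-0.264)·(3.01,-0.29) + 0.264·(4.66,0.2) = (3.4456,-0.1606)
Perimeter = Σ |v_{i+1} − v_i|:
  edge 1→2: √(-3.6590² + 0.4786²) = 3.6902 (running 3.6902)
  edge 2→3: √(-2.1783² + -1.8465²) = 2.8556 (running 6.5458)
  edge 3→4: √(0.5518² + -2.6838²) = 2.7399 (running 9.2857)
  edge 4→5: √(1.0882² + -2.8816²) = 3.0802 (running 12.3659)
  edge 5→6: √(1.6835² + -0.4090²) = 1.7325 (running 14.0984)
  edge 6→7: √(3.3447² + 1.6740²) = 3.7402 (running 17.8387)
  edge 7→8: √(0.3002² + 1.7219²) = 1.7479 (running 19.5866)
  edge 8→1: √(-1.1311² + 3.9464²) = 4.1053 (running 23.6919)
Perimeter = 23.6919

Perimeter at t=0.264: 23.6919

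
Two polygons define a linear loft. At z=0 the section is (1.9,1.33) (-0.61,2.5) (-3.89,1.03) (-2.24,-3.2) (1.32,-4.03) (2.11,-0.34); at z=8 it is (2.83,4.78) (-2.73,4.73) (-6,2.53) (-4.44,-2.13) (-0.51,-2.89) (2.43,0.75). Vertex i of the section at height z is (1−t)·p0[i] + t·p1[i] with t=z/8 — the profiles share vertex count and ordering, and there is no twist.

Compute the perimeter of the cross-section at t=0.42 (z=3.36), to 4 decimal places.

Cross-section at t=0.42: each vertex is (1-t)·p0[i] + t·p1[i].
  v1: (1-0.42)·(1.9,1.33) + 0.42·(2.83,4.78) = (2.2906,2.7790)
  v2: (1-0.42)·(-0.61,2.5) + 0.42·(-2.73,4.73) = (-1.5004,3.4366)
  v3: (1-0.42)·(-3.89,1.03) + 0.42·(-6,2.53) = (-4.7762,1.6600)
  v4: (1-0.42)·(-2.24,-3.2) + 0.42·(-4.44,-2.13) = (-3.1640,-2.7506)
  v5: (1-0.42)·(1.32,-4.03) + 0.42·(-0.51,-2.89) = (0.5514,-3.5512)
  v6: (1-0.42)·(2.11,-0.34) + 0.42·(2.43,0.75) = (2.2444,0.1178)
Perimeter = Σ |v_{i+1} − v_i|:
  edge 1→2: √(-3.7910² + 0.6576²) = 3.8476 (running 3.8476)
  edge 2→3: √(-3.2758² + -1.7766²) = 3.7265 (running 7.5742)
  edge 3→4: √(1.6122² + -4.4106²) = 4.6960 (running 12.2702)
  edge 4→5: √(3.7154² + -0.8006²) = 3.8007 (running 16.0709)
  edge 5→6: √(1.6930² + 3.6690²) = 4.0408 (running 20.1116)
  edge 6→1: √(0.0462² + 2.6612²) = 2.6616 (running 22.7732)
Perimeter = 22.7732

Perimeter at t=0.42: 22.7732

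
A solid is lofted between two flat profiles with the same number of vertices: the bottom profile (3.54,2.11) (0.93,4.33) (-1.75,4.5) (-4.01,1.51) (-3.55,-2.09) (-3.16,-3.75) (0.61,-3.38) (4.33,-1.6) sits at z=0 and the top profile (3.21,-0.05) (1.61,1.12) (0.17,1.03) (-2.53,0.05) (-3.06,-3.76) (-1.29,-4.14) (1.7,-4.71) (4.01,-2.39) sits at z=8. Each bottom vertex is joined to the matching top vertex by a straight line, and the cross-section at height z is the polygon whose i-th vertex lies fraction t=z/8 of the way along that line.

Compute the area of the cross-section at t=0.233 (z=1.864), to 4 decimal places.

Cross-section at t=0.233: each vertex is (1-t)·p0[i] + t·p1[i].
  v1: (1-0.233)·(3.54,2.11) + 0.233·(3.21,-0.05) = (3.4631,1.6067)
  v2: (1-0.233)·(0.93,4.33) + 0.233·(1.61,1.12) = (1.0884,3.5821)
  v3: (1-0.233)·(-1.75,4.5) + 0.233·(0.17,1.03) = (-1.3026,3.6915)
  v4: (1-0.233)·(-4.01,1.51) + 0.233·(-2.53,0.05) = (-3.6652,1.1698)
  v5: (1-0.233)·(-3.55,-2.09) + 0.233·(-3.06,-3.76) = (-3.4358,-2.4791)
  v6: (1-0.233)·(-3.16,-3.75) + 0.233·(-1.29,-4.14) = (-2.7243,-3.8409)
  v7: (1-0.233)·(0.61,-3.38) + 0.233·(1.7,-4.71) = (0.8640,-3.6899)
  v8: (1-0.233)·(4.33,-1.6) + 0.233·(4.01,-2.39) = (4.2554,-1.7841)
Shoelace sum Σ(x_i·y_{i+1} − x_{i+1}·y_i):
  i=1: 3.4631·3.5821 − 1.0884·1.6067 = +10.6563 (running +10.6563)
  i=2: 1.0884·3.6915 − -1.3026·3.5821 = +8.6841 (running +19.3404)
  i=3: -1.3026·1.1698 − -3.6652·3.6915 = +12.0060 (running +31.3464)
  i=4: -3.6652·-2.4791 − -3.4358·1.1698 = +13.1056 (running +44.4521)
  i=5: -3.4358·-3.8409 − -2.7243·-2.4791 = +6.4428 (running +50.8948)
  i=6: -2.7243·-3.6899 − 0.8640·-3.8409 = +13.3707 (running +64.2656)
  i=7: 0.8640·-1.7841 − 4.2554·-3.6899 = +14.1607 (running +78.4263)
  i=8: 4.2554·1.6067 − 3.4631·-1.7841 = +13.0157 (running +91.4420)
Area = |Σ|/2 = |91.4420|/2 = 45.7210

Area at t=0.233: 45.7210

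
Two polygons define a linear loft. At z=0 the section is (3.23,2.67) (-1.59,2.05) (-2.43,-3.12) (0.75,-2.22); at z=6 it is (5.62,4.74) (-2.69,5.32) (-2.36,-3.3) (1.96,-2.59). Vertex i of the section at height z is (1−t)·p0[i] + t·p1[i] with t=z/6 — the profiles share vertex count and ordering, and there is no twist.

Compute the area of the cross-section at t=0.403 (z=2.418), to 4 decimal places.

Area at t=0.403: 29.8697

Cross-section at t=0.403: each vertex is (1-t)·p0[i] + t·p1[i].
  v1: (1-0.403)·(3.23,2.67) + 0.403·(5.62,4.74) = (4.1932,3.5042)
  v2: (1-0.403)·(-1.59,2.05) + 0.403·(-2.69,5.32) = (-2.0333,3.3678)
  v3: (1-0.403)·(-2.43,-3.12) + 0.403·(-2.36,-3.3) = (-2.4018,-3.1925)
  v4: (1-0.403)·(0.75,-2.22) + 0.403·(1.96,-2.59) = (1.2376,-2.3691)
Shoelace sum Σ(x_i·y_{i+1} − x_{i+1}·y_i):
  i=1: 4.1932·3.3678 − -2.0333·3.5042 = +21.2469 (running +21.2469)
  i=2: -2.0333·-3.1925 − -2.4018·3.3678 = +14.5802 (running +35.8271)
  i=3: -2.4018·-2.3691 − 1.2376·-3.1925 = +9.6413 (running +45.4684)
  i=4: 1.2376·3.5042 − 4.1932·-2.3691 = +14.2710 (running +59.7394)
Area = |Σ|/2 = |59.7394|/2 = 29.8697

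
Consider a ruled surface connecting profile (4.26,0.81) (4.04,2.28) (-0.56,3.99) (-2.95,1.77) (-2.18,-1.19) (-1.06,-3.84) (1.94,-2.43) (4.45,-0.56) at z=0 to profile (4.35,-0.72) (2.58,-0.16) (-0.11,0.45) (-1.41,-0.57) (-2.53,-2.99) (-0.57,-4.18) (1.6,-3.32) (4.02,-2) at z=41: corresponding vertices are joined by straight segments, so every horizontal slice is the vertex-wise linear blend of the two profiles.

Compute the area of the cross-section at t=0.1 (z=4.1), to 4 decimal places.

Area at t=0.1: 35.3675

Cross-section at t=0.1: each vertex is (1-t)·p0[i] + t·p1[i].
  v1: (1-0.1)·(4.26,0.81) + 0.1·(4.35,-0.72) = (4.2690,0.6570)
  v2: (1-0.1)·(4.04,2.28) + 0.1·(2.58,-0.16) = (3.8940,2.0360)
  v3: (1-0.1)·(-0.56,3.99) + 0.1·(-0.11,0.45) = (-0.5150,3.6360)
  v4: (1-0.1)·(-2.95,1.77) + 0.1·(-1.41,-0.57) = (-2.7960,1.5360)
  v5: (1-0.1)·(-2.18,-1.19) + 0.1·(-2.53,-2.99) = (-2.2150,-1.3700)
  v6: (1-0.1)·(-1.06,-3.84) + 0.1·(-0.57,-4.18) = (-1.0110,-3.8740)
  v7: (1-0.1)·(1.94,-2.43) + 0.1·(1.6,-3.32) = (1.9060,-2.5190)
  v8: (1-0.1)·(4.45,-0.56) + 0.1·(4.02,-2) = (4.4070,-0.7040)
Shoelace sum Σ(x_i·y_{i+1} − x_{i+1}·y_i):
  i=1: 4.2690·2.0360 − 3.8940·0.6570 = +6.1333 (running +6.1333)
  i=2: 3.8940·3.6360 − -0.5150·2.0360 = +15.2071 (running +21.3405)
  i=3: -0.5150·1.5360 − -2.7960·3.6360 = +9.3752 (running +30.7157)
  i=4: -2.7960·-1.3700 − -2.2150·1.5360 = +7.2328 (running +37.9484)
  i=5: -2.2150·-3.8740 − -1.0110·-1.3700 = +7.1958 (running +45.1443)
  i=6: -1.0110·-2.5190 − 1.9060·-3.8740 = +9.9306 (running +55.0748)
  i=7: 1.9060·-0.7040 − 4.4070·-2.5190 = +9.7594 (running +64.8342)
  i=8: 4.4070·0.6570 − 4.2690·-0.7040 = +5.9008 (running +70.7350)
Area = |Σ|/2 = |70.7350|/2 = 35.3675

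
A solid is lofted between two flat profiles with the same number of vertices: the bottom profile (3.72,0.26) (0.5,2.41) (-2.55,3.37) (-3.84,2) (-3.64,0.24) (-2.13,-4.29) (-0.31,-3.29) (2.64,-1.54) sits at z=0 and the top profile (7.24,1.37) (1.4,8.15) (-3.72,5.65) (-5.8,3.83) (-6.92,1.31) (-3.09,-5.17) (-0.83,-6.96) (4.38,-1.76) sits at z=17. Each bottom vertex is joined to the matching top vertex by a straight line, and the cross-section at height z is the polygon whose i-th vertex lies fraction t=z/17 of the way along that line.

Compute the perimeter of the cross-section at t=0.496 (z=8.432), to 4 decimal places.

Perimeter at t=0.496: 31.6595

Cross-section at t=0.496: each vertex is (1-t)·p0[i] + t·p1[i].
  v1: (1-0.496)·(3.72,0.26) + 0.496·(7.24,1.37) = (5.4659,0.8106)
  v2: (1-0.496)·(0.5,2.41) + 0.496·(1.4,8.15) = (0.9464,5.2570)
  v3: (1-0.496)·(-2.55,3.37) + 0.496·(-3.72,5.65) = (-3.1303,4.5009)
  v4: (1-0.496)·(-3.84,2) + 0.496·(-5.8,3.83) = (-4.8122,2.9077)
  v5: (1-0.496)·(-3.64,0.24) + 0.496·(-6.92,1.31) = (-5.2669,0.7707)
  v6: (1-0.496)·(-2.13,-4.29) + 0.496·(-3.09,-5.17) = (-2.6062,-4.7265)
  v7: (1-0.496)·(-0.31,-3.29) + 0.496·(-0.83,-6.96) = (-0.5679,-5.1103)
  v8: (1-0.496)·(2.64,-1.54) + 0.496·(4.38,-1.76) = (3.5030,-1.6491)
Perimeter = Σ |v_{i+1} − v_i|:
  edge 1→2: √(-4.5195² + 4.4465²) = 6.3401 (running 6.3401)
  edge 2→3: √(-4.0767² + -0.7562²) = 4.1463 (running 10.4864)
  edge 3→4: √(-1.6818² + -1.5932²) = 2.3167 (running 12.8030)
  edge 4→5: √(-0.4547² + -2.1370²) = 2.1848 (running 14.9878)
  edge 5→6: √(2.6607² + -5.4972²) = 6.1073 (running 21.0951)
  edge 6→7: √(2.0382² + -0.3838²) = 2.0741 (running 23.1692)
  edge 7→8: √(4.0710² + 3.4612²) = 5.3435 (running 28.5126)
  edge 8→1: √(1.9629² + 2.4597²) = 3.1469 (running 31.6595)
Perimeter = 31.6595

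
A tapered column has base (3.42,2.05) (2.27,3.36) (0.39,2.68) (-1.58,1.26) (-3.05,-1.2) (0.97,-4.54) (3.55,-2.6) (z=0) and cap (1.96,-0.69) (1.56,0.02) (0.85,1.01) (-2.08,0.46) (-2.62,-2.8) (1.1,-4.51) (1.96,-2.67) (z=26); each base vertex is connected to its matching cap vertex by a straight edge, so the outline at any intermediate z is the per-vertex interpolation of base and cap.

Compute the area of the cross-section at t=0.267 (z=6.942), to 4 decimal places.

Cross-section at t=0.267: each vertex is (1-t)·p0[i] + t·p1[i].
  v1: (1-0.267)·(3.42,2.05) + 0.267·(1.96,-0.69) = (3.0302,1.3184)
  v2: (1-0.267)·(2.27,3.36) + 0.267·(1.56,0.02) = (2.0804,2.4682)
  v3: (1-0.267)·(0.39,2.68) + 0.267·(0.85,1.01) = (0.5128,2.2341)
  v4: (1-0.267)·(-1.58,1.26) + 0.267·(-2.08,0.46) = (-1.7135,1.0464)
  v5: (1-0.267)·(-3.05,-1.2) + 0.267·(-2.62,-2.8) = (-2.9352,-1.6272)
  v6: (1-0.267)·(0.97,-4.54) + 0.267·(1.1,-4.51) = (1.0047,-4.5320)
  v7: (1-0.267)·(3.55,-2.6) + 0.267·(1.96,-2.67) = (3.1255,-2.6187)
Shoelace sum Σ(x_i·y_{i+1} − x_{i+1}·y_i):
  i=1: 3.0302·2.4682 − 2.0804·1.3184 = +4.7363 (running +4.7363)
  i=2: 2.0804·2.2341 − 0.5128·2.4682 = +3.3822 (running +8.1184)
  i=3: 0.5128·1.0464 − -1.7135·2.2341 = +4.3648 (running +12.4832)
  i=4: -1.7135·-1.6272 − -2.9352·1.0464 = +5.8596 (running +18.3428)
  i=5: -2.9352·-4.5320 − 1.0047·-1.6272 = +14.9371 (running +33.2799)
  i=6: 1.0047·-2.6187 − 3.1255·-4.5320 = +11.5336 (running +44.8135)
  i=7: 3.1255·1.3184 − 3.0302·-2.6187 = +12.0558 (running +56.8693)
Area = |Σ|/2 = |56.8693|/2 = 28.4346

Area at t=0.267: 28.4346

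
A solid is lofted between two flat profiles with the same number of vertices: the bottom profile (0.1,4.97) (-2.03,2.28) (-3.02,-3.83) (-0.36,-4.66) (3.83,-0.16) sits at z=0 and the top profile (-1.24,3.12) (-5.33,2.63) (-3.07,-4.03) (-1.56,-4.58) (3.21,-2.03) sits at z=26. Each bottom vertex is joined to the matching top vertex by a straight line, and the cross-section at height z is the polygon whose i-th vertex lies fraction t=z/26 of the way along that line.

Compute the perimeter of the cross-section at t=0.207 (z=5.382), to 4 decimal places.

Perimeter at t=0.207: 24.5347

Cross-section at t=0.207: each vertex is (1-t)·p0[i] + t·p1[i].
  v1: (1-0.207)·(0.1,4.97) + 0.207·(-1.24,3.12) = (-0.1774,4.5870)
  v2: (1-0.207)·(-2.03,2.28) + 0.207·(-5.33,2.63) = (-2.7131,2.3524)
  v3: (1-0.207)·(-3.02,-3.83) + 0.207·(-3.07,-4.03) = (-3.0303,-3.8714)
  v4: (1-0.207)·(-0.36,-4.66) + 0.207·(-1.56,-4.58) = (-0.6084,-4.6434)
  v5: (1-0.207)·(3.83,-0.16) + 0.207·(3.21,-2.03) = (3.7017,-0.5471)
Perimeter = Σ |v_{i+1} − v_i|:
  edge 1→2: √(-2.5357² + -2.2346²) = 3.3798 (running 3.3798)
  edge 2→3: √(-0.3173² + -6.2239²) = 6.2319 (running 9.6118)
  edge 3→4: √(2.4219² + -0.7720²) = 2.5420 (running 12.1538)
  edge 4→5: √(4.3101² + 4.0964²) = 5.9462 (running 18.0999)
  edge 5→1: √(-3.8790² + 5.1341²) = 6.4348 (running 24.5347)
Perimeter = 24.5347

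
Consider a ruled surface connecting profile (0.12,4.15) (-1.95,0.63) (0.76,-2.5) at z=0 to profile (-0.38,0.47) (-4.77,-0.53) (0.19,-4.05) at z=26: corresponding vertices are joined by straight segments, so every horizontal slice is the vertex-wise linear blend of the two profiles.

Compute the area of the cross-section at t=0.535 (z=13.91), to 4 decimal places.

Area at t=0.535: 9.7774

Cross-section at t=0.535: each vertex is (1-t)·p0[i] + t·p1[i].
  v1: (1-0.535)·(0.12,4.15) + 0.535·(-0.38,0.47) = (-0.1475,2.1812)
  v2: (1-0.535)·(-1.95,0.63) + 0.535·(-4.77,-0.53) = (-3.4587,0.0094)
  v3: (1-0.535)·(0.76,-2.5) + 0.535·(0.19,-4.05) = (0.4551,-3.3293)
Shoelace sum Σ(x_i·y_{i+1} − x_{i+1}·y_i):
  i=1: -0.1475·0.0094 − -3.4587·2.1812 = +7.5427 (running +7.5427)
  i=2: -3.4587·-3.3293 − 0.4551·0.0094 = +11.5106 (running +19.0533)
  i=3: 0.4551·2.1812 − -0.1475·-3.3293 = +0.5015 (running +19.5548)
Area = |Σ|/2 = |19.5548|/2 = 9.7774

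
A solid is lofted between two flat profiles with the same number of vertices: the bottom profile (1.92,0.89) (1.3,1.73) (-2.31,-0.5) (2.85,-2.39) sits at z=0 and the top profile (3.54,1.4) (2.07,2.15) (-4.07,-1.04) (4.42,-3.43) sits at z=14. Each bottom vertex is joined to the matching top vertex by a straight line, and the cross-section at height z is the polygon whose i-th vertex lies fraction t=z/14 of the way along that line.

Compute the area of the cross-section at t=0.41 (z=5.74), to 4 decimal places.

Area at t=0.41: 14.9588

Cross-section at t=0.41: each vertex is (1-t)·p0[i] + t·p1[i].
  v1: (1-0.41)·(1.92,0.89) + 0.41·(3.54,1.4) = (2.5842,1.0991)
  v2: (1-0.41)·(1.3,1.73) + 0.41·(2.07,2.15) = (1.6157,1.9022)
  v3: (1-0.41)·(-2.31,-0.5) + 0.41·(-4.07,-1.04) = (-3.0316,-0.7214)
  v4: (1-0.41)·(2.85,-2.39) + 0.41·(4.42,-3.43) = (3.4937,-2.8164)
Shoelace sum Σ(x_i·y_{i+1} − x_{i+1}·y_i):
  i=1: 2.5842·1.9022 − 1.6157·1.0991 = +3.1398 (running +3.1398)
  i=2: 1.6157·-0.7214 − -3.0316·1.9022 = +4.6011 (running +7.7410)
  i=3: -3.0316·-2.8164 − 3.4937·-0.7214 = +11.0586 (running +18.7995)
  i=4: 3.4937·1.0991 − 2.5842·-2.8164 = +11.1181 (running +29.9176)
Area = |Σ|/2 = |29.9176|/2 = 14.9588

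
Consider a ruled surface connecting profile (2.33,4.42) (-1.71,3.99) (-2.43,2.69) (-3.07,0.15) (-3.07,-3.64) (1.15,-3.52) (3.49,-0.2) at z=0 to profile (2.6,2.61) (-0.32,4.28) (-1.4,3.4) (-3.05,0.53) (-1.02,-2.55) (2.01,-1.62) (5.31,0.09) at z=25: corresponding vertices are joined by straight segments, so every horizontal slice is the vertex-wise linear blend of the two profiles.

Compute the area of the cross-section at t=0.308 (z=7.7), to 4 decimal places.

Area at t=0.308: 39.1417

Cross-section at t=0.308: each vertex is (1-t)·p0[i] + t·p1[i].
  v1: (1-0.308)·(2.33,4.42) + 0.308·(2.6,2.61) = (2.4132,3.8625)
  v2: (1-0.308)·(-1.71,3.99) + 0.308·(-0.32,4.28) = (-1.2819,4.0793)
  v3: (1-0.308)·(-2.43,2.69) + 0.308·(-1.4,3.4) = (-2.1128,2.9087)
  v4: (1-0.308)·(-3.07,0.15) + 0.308·(-3.05,0.53) = (-3.0638,0.2670)
  v5: (1-0.308)·(-3.07,-3.64) + 0.308·(-1.02,-2.55) = (-2.4386,-3.3043)
  v6: (1-0.308)·(1.15,-3.52) + 0.308·(2.01,-1.62) = (1.4149,-2.9348)
  v7: (1-0.308)·(3.49,-0.2) + 0.308·(5.31,0.09) = (4.0506,-0.1107)
Shoelace sum Σ(x_i·y_{i+1} − x_{i+1}·y_i):
  i=1: 2.4132·4.0793 − -1.2819·3.8625 = +14.7953 (running +14.7953)
  i=2: -1.2819·2.9087 − -2.1128·4.0793 = +4.8900 (running +19.6854)
  i=3: -2.1128·0.2670 − -3.0638·2.9087 = +8.3475 (running +28.0329)
  i=4: -3.0638·-3.3043 − -2.4386·0.2670 = +10.7750 (running +38.8079)
  i=5: -2.4386·-2.9348 − 1.4149·-3.3043 = +11.8320 (running +50.6399)
  i=6: 1.4149·-0.1107 − 4.0506·-2.9348 = +11.7310 (running +62.3709)
  i=7: 4.0506·3.8625 − 2.4132·-0.1107 = +15.9125 (running +78.2833)
Area = |Σ|/2 = |78.2833|/2 = 39.1417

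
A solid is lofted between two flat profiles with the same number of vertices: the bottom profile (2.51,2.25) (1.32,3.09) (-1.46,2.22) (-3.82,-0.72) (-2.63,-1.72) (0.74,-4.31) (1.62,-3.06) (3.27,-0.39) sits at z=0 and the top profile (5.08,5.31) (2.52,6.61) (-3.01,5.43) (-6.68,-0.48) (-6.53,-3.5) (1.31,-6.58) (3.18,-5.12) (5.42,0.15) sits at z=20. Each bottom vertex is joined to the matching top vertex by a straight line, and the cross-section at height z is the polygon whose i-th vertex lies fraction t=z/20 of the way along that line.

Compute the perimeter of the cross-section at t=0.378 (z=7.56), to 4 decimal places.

Perimeter at t=0.378: 28.1780

Cross-section at t=0.378: each vertex is (1-t)·p0[i] + t·p1[i].
  v1: (1-0.378)·(2.51,2.25) + 0.378·(5.08,5.31) = (3.4815,3.4067)
  v2: (1-0.378)·(1.32,3.09) + 0.378·(2.52,6.61) = (1.7736,4.4206)
  v3: (1-0.378)·(-1.46,2.22) + 0.378·(-3.01,5.43) = (-2.0459,3.4334)
  v4: (1-0.378)·(-3.82,-0.72) + 0.378·(-6.68,-0.48) = (-4.9011,-0.6293)
  v5: (1-0.378)·(-2.63,-1.72) + 0.378·(-6.53,-3.5) = (-4.1042,-2.3928)
  v6: (1-0.378)·(0.74,-4.31) + 0.378·(1.31,-6.58) = (0.9555,-5.1681)
  v7: (1-0.378)·(1.62,-3.06) + 0.378·(3.18,-5.12) = (2.2097,-3.8387)
  v8: (1-0.378)·(3.27,-0.39) + 0.378·(5.42,0.15) = (4.0827,-0.1859)
Perimeter = Σ |v_{i+1} − v_i|:
  edge 1→2: √(-1.7079² + 1.0139²) = 1.9861 (running 1.9861)
  edge 2→3: √(-3.8195² + -0.9872²) = 3.9450 (running 5.9311)
  edge 3→4: √(-2.8552² + -4.0627²) = 4.9656 (running 10.8968)
  edge 4→5: √(0.7969² + -1.7636²) = 1.9352 (running 12.8320)
  edge 5→6: √(5.0597² + -2.7752²) = 5.7708 (running 18.6028)
  edge 6→7: √(1.2542² + 1.3294²) = 1.8277 (running 20.4304)
  edge 7→8: √(1.8730² + 3.6528²) = 4.1050 (running 24.5355)
  edge 8→1: √(-0.6012² + 3.5926²) = 3.6425 (running 28.1780)
Perimeter = 28.1780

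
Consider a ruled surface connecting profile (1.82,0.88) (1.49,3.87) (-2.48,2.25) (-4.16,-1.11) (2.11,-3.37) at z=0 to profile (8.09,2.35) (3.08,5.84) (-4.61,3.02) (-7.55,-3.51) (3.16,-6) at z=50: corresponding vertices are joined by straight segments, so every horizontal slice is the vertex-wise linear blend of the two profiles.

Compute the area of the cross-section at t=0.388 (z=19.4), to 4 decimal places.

Area at t=0.388: 54.7754

Cross-section at t=0.388: each vertex is (1-t)·p0[i] + t·p1[i].
  v1: (1-0.388)·(1.82,0.88) + 0.388·(8.09,2.35) = (4.2528,1.4504)
  v2: (1-0.388)·(1.49,3.87) + 0.388·(3.08,5.84) = (2.1069,4.6344)
  v3: (1-0.388)·(-2.48,2.25) + 0.388·(-4.61,3.02) = (-3.3064,2.5488)
  v4: (1-0.388)·(-4.16,-1.11) + 0.388·(-7.55,-3.51) = (-5.4753,-2.0412)
  v5: (1-0.388)·(2.11,-3.37) + 0.388·(3.16,-6) = (2.5174,-4.3904)
Shoelace sum Σ(x_i·y_{i+1} − x_{i+1}·y_i):
  i=1: 4.2528·4.6344 − 2.1069·1.4504 = +16.6530 (running +16.6530)
  i=2: 2.1069·2.5488 − -3.3064·4.6344 = +20.6933 (running +37.3463)
  i=3: -3.3064·-2.0412 − -5.4753·2.5488 = +20.7044 (running +58.0507)
  i=4: -5.4753·-4.3904 − 2.5174·-2.0412 = +29.1776 (running +87.2283)
  i=5: 2.5174·1.4504 − 4.2528·-4.3904 = +22.3226 (running +109.5509)
Area = |Σ|/2 = |109.5509|/2 = 54.7754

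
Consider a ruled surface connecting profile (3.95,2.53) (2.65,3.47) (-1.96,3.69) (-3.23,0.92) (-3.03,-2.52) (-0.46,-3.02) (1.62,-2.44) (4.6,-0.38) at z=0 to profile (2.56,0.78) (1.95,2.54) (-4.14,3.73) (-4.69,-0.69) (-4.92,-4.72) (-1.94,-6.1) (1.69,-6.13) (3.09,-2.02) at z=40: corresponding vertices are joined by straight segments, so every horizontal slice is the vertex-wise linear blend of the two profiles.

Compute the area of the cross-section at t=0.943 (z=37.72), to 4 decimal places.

Area at t=0.943: 62.5878

Cross-section at t=0.943: each vertex is (1-t)·p0[i] + t·p1[i].
  v1: (1-0.943)·(3.95,2.53) + 0.943·(2.56,0.78) = (2.6392,0.8798)
  v2: (1-0.943)·(2.65,3.47) + 0.943·(1.95,2.54) = (1.9899,2.5930)
  v3: (1-0.943)·(-1.96,3.69) + 0.943·(-4.14,3.73) = (-4.0157,3.7277)
  v4: (1-0.943)·(-3.23,0.92) + 0.943·(-4.69,-0.69) = (-4.6068,-0.5982)
  v5: (1-0.943)·(-3.03,-2.52) + 0.943·(-4.92,-4.72) = (-4.8123,-4.5946)
  v6: (1-0.943)·(-0.46,-3.02) + 0.943·(-1.94,-6.1) = (-1.8556,-5.9244)
  v7: (1-0.943)·(1.62,-2.44) + 0.943·(1.69,-6.13) = (1.6860,-5.9197)
  v8: (1-0.943)·(4.6,-0.38) + 0.943·(3.09,-2.02) = (3.1761,-1.9265)
Shoelace sum Σ(x_i·y_{i+1} − x_{i+1}·y_i):
  i=1: 2.6392·2.5930 − 1.9899·0.8798 = +5.0929 (running +5.0929)
  i=2: 1.9899·3.7277 − -4.0157·2.5930 = +17.8306 (running +22.9236)
  i=3: -4.0157·-0.5982 − -4.6068·3.7277 = +19.5751 (running +42.4987)
  i=4: -4.6068·-4.5946 − -4.8123·-0.5982 = +18.2875 (running +60.7862)
  i=5: -4.8123·-5.9244 − -1.8556·-4.5946 = +19.9841 (running +80.7702)
  i=6: -1.8556·-5.9197 − 1.6860·-5.9244 = +20.9734 (running +101.7437)
  i=7: 1.6860·-1.9265 − 3.1761·-5.9197 = +15.5532 (running +117.2968)
  i=8: 3.1761·0.8798 − 2.6392·-1.9265 = +7.8787 (running +125.1755)
Area = |Σ|/2 = |125.1755|/2 = 62.5878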